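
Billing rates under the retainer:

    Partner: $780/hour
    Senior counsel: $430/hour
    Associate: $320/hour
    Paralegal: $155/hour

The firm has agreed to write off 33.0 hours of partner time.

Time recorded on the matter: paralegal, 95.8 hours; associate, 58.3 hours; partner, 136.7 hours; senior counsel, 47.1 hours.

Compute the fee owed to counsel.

$134,644.00

Partner: 136.7 × $780 = $106,626.00
Senior counsel: 47.1 × $430 = $20,253.00
Associate: 58.3 × $320 = $18,656.00
Paralegal: 95.8 × $155 = $14,849.00
Subtotal: $160,384.00
Write-off: 33.0 × $780 = $25,740.00
Total: $160,384.00 − $25,740.00 = $134,644.00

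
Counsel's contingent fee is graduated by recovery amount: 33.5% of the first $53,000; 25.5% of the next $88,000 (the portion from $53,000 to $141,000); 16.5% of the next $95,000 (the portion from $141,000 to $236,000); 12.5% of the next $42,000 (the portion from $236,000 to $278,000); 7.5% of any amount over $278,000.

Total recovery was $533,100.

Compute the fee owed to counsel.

First $53,000 at 33.5% = $17,755.00
Next $88,000 at 25.5% = $22,440.00
Next $95,000 at 16.5% = $15,675.00
Next $42,000 at 12.5% = $5,250.00
Remaining $255,100 at 7.5% = $19,132.50
Fee: $17,755.00 + $22,440.00 + $15,675.00 + $5,250.00 + $19,132.50 = $80,252.50

$80,252.50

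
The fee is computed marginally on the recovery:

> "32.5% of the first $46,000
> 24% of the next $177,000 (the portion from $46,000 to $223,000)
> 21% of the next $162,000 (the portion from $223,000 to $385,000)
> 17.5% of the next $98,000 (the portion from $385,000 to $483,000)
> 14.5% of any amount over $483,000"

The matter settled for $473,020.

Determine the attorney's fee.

First $46,000 at 32.5% = $14,950.00
Next $177,000 at 24% = $42,480.00
Next $162,000 at 21% = $34,020.00
Remaining $88,020 at 17.5% = $15,403.50
Fee: $14,950.00 + $42,480.00 + $34,020.00 + $15,403.50 = $106,853.50

$106,853.50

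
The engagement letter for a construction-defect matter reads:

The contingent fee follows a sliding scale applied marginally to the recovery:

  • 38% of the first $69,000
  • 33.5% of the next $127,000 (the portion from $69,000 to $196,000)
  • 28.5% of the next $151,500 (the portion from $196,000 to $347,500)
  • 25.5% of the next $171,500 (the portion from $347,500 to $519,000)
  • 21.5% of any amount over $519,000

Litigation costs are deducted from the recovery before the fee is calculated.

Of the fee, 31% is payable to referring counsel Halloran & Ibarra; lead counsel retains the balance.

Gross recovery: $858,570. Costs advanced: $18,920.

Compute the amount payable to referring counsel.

$69,630.57

Fee base (net of costs): $858,570 − $18,920 = $839,650
First $69,000 at 38% = $26,220.00
Next $127,000 at 33.5% = $42,545.00
Next $151,500 at 28.5% = $43,177.50
Next $171,500 at 25.5% = $43,732.50
Remaining $320,650 at 21.5% = $68,939.75
Fee: $26,220.00 + $42,545.00 + $43,177.50 + $43,732.50 + $68,939.75 = $224,614.75
Referral share: 31% of $224,614.75 = $69,630.57; lead counsel retains $224,614.75 − $69,630.57 = $154,984.18.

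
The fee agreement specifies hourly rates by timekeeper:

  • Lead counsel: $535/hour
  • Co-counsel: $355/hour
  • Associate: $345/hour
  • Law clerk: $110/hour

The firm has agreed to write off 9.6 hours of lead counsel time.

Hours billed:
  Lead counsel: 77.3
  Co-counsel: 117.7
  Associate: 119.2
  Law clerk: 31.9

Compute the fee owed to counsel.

Lead counsel: 77.3 × $535 = $41,355.50
Co-counsel: 117.7 × $355 = $41,783.50
Associate: 119.2 × $345 = $41,124.00
Law clerk: 31.9 × $110 = $3,509.00
Subtotal: $127,772.00
Write-off: 9.6 × $535 = $5,136.00
Total: $127,772.00 − $5,136.00 = $122,636.00

$122,636.00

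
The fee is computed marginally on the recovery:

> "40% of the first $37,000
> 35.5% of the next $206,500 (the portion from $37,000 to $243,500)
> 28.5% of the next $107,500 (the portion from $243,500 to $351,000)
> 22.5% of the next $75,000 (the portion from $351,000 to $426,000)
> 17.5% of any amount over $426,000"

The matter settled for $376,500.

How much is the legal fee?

First $37,000 at 40% = $14,800.00
Next $206,500 at 35.5% = $73,307.50
Next $107,500 at 28.5% = $30,637.50
Remaining $25,500 at 22.5% = $5,737.50
Fee: $14,800.00 + $73,307.50 + $30,637.50 + $5,737.50 = $124,482.50

$124,482.50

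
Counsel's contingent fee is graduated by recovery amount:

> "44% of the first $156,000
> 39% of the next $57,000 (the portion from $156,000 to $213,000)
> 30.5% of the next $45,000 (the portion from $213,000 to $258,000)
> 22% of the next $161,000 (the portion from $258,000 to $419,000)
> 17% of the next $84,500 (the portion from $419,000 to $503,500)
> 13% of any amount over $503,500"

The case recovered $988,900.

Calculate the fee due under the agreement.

First $156,000 at 44% = $68,640.00
Next $57,000 at 39% = $22,230.00
Next $45,000 at 30.5% = $13,725.00
Next $161,000 at 22% = $35,420.00
Next $84,500 at 17% = $14,365.00
Remaining $485,400 at 13% = $63,102.00
Fee: $68,640.00 + $22,230.00 + $13,725.00 + $35,420.00 + $14,365.00 + $63,102.00 = $217,482.00

$217,482.00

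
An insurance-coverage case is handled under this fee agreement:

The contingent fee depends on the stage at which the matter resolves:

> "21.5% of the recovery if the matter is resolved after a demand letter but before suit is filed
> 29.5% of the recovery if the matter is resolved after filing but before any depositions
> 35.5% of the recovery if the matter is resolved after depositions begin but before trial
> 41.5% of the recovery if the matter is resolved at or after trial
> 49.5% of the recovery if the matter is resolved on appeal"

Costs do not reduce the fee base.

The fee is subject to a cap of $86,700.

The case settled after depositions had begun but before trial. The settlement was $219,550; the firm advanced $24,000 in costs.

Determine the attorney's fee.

$77,940.25

Fee base is the gross recovery, $219,550; costs are reimbursed separately.
The matter settled after depositions had begun but before trial, so the 35.5% rate applies.
$219,550 × 35.5% = $77,940.25
$77,940.25 is under the $86,700 cap.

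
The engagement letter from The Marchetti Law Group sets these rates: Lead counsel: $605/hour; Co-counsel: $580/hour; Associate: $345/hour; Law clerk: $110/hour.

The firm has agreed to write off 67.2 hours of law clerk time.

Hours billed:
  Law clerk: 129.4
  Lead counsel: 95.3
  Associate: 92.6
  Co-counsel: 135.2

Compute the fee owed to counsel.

Lead counsel: 95.3 × $605 = $57,656.50
Co-counsel: 135.2 × $580 = $78,416.00
Associate: 92.6 × $345 = $31,947.00
Law clerk: 129.4 × $110 = $14,234.00
Subtotal: $182,253.50
Write-off: 67.2 × $110 = $7,392.00
Total: $182,253.50 − $7,392.00 = $174,861.50

$174,861.50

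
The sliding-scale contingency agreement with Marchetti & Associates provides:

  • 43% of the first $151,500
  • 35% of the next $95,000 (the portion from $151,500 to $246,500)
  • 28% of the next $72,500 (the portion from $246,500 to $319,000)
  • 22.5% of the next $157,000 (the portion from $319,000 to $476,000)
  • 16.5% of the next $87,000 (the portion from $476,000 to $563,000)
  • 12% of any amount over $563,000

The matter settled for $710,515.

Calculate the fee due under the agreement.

First $151,500 at 43% = $65,145.00
Next $95,000 at 35% = $33,250.00
Next $72,500 at 28% = $20,300.00
Next $157,000 at 22.5% = $35,325.00
Next $87,000 at 16.5% = $14,355.00
Remaining $147,515 at 12% = $17,701.80
Fee: $65,145.00 + $33,250.00 + $20,300.00 + $35,325.00 + $14,355.00 + $17,701.80 = $186,076.80

$186,076.80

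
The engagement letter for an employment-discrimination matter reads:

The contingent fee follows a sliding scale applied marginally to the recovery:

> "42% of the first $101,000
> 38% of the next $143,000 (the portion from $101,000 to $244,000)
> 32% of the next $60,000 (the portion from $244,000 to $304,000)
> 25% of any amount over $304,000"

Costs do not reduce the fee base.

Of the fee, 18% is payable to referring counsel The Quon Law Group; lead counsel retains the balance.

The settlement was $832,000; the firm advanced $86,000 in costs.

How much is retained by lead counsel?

$203,327.20

Fee base is the gross recovery, $832,000; costs are reimbursed separately.
First $101,000 at 42% = $42,420.00
Next $143,000 at 38% = $54,340.00
Next $60,000 at 32% = $19,200.00
Remaining $528,000 at 25% = $132,000.00
Fee: $42,420.00 + $54,340.00 + $19,200.00 + $132,000.00 = $247,960.00
Referral share: 18% of $247,960.00 = $44,632.80; lead counsel retains $247,960.00 − $44,632.80 = $203,327.20.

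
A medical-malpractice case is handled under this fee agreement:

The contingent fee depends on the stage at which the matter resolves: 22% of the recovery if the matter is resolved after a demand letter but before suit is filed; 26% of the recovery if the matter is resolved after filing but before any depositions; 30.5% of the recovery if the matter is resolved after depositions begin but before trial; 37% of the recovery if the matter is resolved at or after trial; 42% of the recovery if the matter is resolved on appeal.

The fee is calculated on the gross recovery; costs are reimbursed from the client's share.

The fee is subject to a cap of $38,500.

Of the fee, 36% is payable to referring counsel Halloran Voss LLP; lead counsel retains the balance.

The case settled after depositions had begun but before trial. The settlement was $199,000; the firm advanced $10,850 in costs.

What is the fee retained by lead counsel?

$24,640.00

Fee base is the gross recovery, $199,000; costs are reimbursed separately.
The matter settled after depositions had begun but before trial, so the 30.5% rate applies.
$199,000 × 30.5% = $60,695.00
$60,695.00 exceeds the $38,500 cap, so the fee is capped at $38,500.00.
Referral share: 36% of $38,500.00 = $13,860.00; lead counsel retains $38,500.00 − $13,860.00 = $24,640.00.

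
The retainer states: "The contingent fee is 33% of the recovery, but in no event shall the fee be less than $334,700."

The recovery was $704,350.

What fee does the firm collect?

33% of $704,350 = $232,435.50
That is below the $334,700 minimum, so the minimum applies.

$334,700.00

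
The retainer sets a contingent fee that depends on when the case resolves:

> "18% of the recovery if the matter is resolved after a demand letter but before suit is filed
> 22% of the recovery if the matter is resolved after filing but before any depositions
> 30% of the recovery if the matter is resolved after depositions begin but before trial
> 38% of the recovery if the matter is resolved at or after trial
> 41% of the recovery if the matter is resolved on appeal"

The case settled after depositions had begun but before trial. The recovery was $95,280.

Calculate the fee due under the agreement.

The matter settled after depositions had begun but before trial, so the 30% rate applies.
$95,280 × 30% = $28,584.00

$28,584.00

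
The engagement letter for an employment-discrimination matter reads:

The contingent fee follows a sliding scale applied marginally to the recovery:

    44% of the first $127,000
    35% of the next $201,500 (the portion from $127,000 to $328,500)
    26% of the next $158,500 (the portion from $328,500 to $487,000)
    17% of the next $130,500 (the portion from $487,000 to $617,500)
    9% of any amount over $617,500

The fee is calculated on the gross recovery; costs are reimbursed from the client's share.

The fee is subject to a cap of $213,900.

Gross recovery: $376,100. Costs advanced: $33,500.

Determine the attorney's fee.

$138,781.00

Fee base is the gross recovery, $376,100; costs are reimbursed separately.
First $127,000 at 44% = $55,880.00
Next $201,500 at 35% = $70,525.00
Remaining $47,600 at 26% = $12,376.00
Fee: $55,880.00 + $70,525.00 + $12,376.00 = $138,781.00
$138,781.00 is under the $213,900 cap.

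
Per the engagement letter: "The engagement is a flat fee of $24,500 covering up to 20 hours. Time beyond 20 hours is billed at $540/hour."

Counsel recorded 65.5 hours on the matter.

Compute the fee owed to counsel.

$49,070.00

Flat fee: $24,500.00
Excess hours: 65.5 − 20 = 45.5
Overrun: 45.5 × $540 = $24,570.00
Total: $24,500.00 + $24,570.00 = $49,070.00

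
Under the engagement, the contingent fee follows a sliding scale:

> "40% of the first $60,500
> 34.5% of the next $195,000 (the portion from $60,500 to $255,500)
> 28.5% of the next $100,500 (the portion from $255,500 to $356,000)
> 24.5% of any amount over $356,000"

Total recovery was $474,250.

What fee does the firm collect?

First $60,500 at 40% = $24,200.00
Next $195,000 at 34.5% = $67,275.00
Next $100,500 at 28.5% = $28,642.50
Remaining $118,250 at 24.5% = $28,971.25
Fee: $24,200.00 + $67,275.00 + $28,642.50 + $28,971.25 = $149,088.75

$149,088.75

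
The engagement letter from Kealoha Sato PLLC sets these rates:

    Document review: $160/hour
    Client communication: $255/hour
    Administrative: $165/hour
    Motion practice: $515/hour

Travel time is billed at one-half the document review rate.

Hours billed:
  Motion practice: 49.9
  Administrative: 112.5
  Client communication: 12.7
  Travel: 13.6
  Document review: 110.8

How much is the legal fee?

$66,315.50

Document review: 110.8 × $160 = $17,728.00
Client communication: 12.7 × $255 = $3,238.50
Administrative: 112.5 × $165 = $18,562.50
Motion practice: 49.9 × $515 = $25,698.50
Subtotal: $17,728.00 + $3,238.50 + $18,562.50 + $25,698.50 = $65,227.50
Travel: 13.6 × ($160 ÷ 2) = 13.6 × $80.00 = $1,088.00
Total: $65,227.50 + $1,088.00 = $66,315.50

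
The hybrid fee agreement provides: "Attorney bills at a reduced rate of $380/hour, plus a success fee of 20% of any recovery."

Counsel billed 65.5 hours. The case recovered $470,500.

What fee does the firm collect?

Hourly: 65.5 × $380 = $24,890.00
Success fee: 20% of $470,500 = $94,100.00
Total: $24,890.00 + $94,100.00 = $118,990.00

$118,990.00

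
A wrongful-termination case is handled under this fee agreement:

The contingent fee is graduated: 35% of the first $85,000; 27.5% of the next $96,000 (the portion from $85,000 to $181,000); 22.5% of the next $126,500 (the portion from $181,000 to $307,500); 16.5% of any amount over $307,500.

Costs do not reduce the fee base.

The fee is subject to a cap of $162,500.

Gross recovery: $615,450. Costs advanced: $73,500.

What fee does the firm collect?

Fee base is the gross recovery, $615,450; costs are reimbursed separately.
First $85,000 at 35% = $29,750.00
Next $96,000 at 27.5% = $26,400.00
Next $126,500 at 22.5% = $28,462.50
Remaining $307,950 at 16.5% = $50,811.75
Fee: $29,750.00 + $26,400.00 + $28,462.50 + $50,811.75 = $135,424.25
$135,424.25 is under the $162,500 cap.

$135,424.25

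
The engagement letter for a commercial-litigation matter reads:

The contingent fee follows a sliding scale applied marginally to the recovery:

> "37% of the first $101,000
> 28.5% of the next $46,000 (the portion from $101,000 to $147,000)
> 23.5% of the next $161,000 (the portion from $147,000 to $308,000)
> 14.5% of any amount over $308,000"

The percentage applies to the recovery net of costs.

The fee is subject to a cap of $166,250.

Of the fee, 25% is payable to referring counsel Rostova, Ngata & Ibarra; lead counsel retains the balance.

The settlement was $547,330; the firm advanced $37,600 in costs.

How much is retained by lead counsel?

$88,174.39

Fee base (net of costs): $547,330 − $37,600 = $509,730
First $101,000 at 37% = $37,370.00
Next $46,000 at 28.5% = $13,110.00
Next $161,000 at 23.5% = $37,835.00
Remaining $201,730 at 14.5% = $29,250.85
Fee: $37,370.00 + $13,110.00 + $37,835.00 + $29,250.85 = $117,565.85
$117,565.85 is under the $166,250 cap.
Referral share: 25% of $117,565.85 = $29,391.46; lead counsel retains $117,565.85 − $29,391.46 = $88,174.39.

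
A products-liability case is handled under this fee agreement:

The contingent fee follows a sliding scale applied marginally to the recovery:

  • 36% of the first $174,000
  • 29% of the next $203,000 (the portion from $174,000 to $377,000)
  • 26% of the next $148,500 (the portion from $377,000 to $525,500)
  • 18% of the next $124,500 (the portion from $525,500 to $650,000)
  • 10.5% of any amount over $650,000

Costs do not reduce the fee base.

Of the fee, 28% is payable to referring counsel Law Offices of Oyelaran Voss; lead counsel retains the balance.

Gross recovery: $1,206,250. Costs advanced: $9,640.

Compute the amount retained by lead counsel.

Fee base is the gross recovery, $1,206,250; costs are reimbursed separately.
First $174,000 at 36% = $62,640.00
Next $203,000 at 29% = $58,870.00
Next $148,500 at 26% = $38,610.00
Next $124,500 at 18% = $22,410.00
Remaining $556,250 at 10.5% = $58,406.25
Fee: $62,640.00 + $58,870.00 + $38,610.00 + $22,410.00 + $58,406.25 = $240,936.25
Referral share: 28% of $240,936.25 = $67,462.15; lead counsel retains $240,936.25 − $67,462.15 = $173,474.10.

$173,474.10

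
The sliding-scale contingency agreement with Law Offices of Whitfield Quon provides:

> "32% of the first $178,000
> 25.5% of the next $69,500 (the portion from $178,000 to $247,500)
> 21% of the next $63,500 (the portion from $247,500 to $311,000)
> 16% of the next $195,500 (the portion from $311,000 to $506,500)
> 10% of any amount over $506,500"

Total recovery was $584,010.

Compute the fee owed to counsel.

$127,048.50

First $178,000 at 32% = $56,960.00
Next $69,500 at 25.5% = $17,722.50
Next $63,500 at 21% = $13,335.00
Next $195,500 at 16% = $31,280.00
Remaining $77,510 at 10% = $7,751.00
Fee: $56,960.00 + $17,722.50 + $13,335.00 + $31,280.00 + $7,751.00 = $127,048.50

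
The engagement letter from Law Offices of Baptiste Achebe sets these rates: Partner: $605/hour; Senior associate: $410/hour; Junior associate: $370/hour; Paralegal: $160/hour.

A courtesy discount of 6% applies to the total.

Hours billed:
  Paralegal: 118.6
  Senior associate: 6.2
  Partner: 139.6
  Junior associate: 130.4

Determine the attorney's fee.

Partner: 139.6 × $605 = $84,458.00
Senior associate: 6.2 × $410 = $2,542.00
Junior associate: 130.4 × $370 = $48,248.00
Paralegal: 118.6 × $160 = $18,976.00
Subtotal: $154,224.00
Less 6% discount: −$9,253.44
Total: $154,224.00 − $9,253.44 = $144,970.56

$144,970.56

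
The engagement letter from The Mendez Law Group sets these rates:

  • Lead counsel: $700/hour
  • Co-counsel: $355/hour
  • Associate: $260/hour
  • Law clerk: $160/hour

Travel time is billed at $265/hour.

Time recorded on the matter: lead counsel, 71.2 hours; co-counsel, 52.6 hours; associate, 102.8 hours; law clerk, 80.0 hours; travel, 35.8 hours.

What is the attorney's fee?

$117,528.00

Lead counsel: 71.2 × $700 = $49,840.00
Co-counsel: 52.6 × $355 = $18,673.00
Associate: 102.8 × $260 = $26,728.00
Law clerk: 80.0 × $160 = $12,800.00
Subtotal: $49,840.00 + $18,673.00 + $26,728.00 + $12,800.00 = $108,041.00
Travel: 35.8 × $265 = $9,487.00
Total: $108,041.00 + $9,487.00 = $117,528.00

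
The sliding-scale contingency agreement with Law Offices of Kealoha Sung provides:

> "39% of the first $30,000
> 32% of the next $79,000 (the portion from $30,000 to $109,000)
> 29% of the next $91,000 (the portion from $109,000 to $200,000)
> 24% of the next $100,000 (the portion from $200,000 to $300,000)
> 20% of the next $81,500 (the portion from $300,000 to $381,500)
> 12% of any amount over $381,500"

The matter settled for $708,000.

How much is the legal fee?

$142,850.00

First $30,000 at 39% = $11,700.00
Next $79,000 at 32% = $25,280.00
Next $91,000 at 29% = $26,390.00
Next $100,000 at 24% = $24,000.00
Next $81,500 at 20% = $16,300.00
Remaining $326,500 at 12% = $39,180.00
Fee: $11,700.00 + $25,280.00 + $26,390.00 + $24,000.00 + $16,300.00 + $39,180.00 = $142,850.00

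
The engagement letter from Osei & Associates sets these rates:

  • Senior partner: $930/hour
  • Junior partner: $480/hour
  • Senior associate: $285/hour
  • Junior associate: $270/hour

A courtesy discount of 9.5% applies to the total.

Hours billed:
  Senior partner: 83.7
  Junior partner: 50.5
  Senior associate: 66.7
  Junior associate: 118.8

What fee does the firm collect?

Senior partner: 83.7 × $930 = $77,841.00
Junior partner: 50.5 × $480 = $24,240.00
Senior associate: 66.7 × $285 = $19,009.50
Junior associate: 118.8 × $270 = $32,076.00
Subtotal: $153,166.50
Less 9.5% discount: −$14,550.82
Total: $153,166.50 − $14,550.82 = $138,615.68

$138,615.68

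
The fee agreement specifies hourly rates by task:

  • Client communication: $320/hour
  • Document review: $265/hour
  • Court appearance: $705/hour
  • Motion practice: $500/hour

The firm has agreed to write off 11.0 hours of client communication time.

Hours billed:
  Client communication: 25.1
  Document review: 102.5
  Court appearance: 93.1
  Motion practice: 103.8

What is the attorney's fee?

$149,210.00

Client communication: 25.1 × $320 = $8,032.00
Document review: 102.5 × $265 = $27,162.50
Court appearance: 93.1 × $705 = $65,635.50
Motion practice: 103.8 × $500 = $51,900.00
Subtotal: $152,730.00
Write-off: 11.0 × $320 = $3,520.00
Total: $152,730.00 − $3,520.00 = $149,210.00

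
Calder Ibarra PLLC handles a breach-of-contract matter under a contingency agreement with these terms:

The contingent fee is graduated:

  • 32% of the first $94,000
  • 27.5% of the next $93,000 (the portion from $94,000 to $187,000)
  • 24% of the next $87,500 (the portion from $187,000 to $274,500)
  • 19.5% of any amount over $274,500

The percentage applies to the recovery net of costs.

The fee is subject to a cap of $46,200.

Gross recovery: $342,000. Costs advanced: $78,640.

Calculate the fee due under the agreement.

$46,200.00

Fee base (net of costs): $342,000 − $78,640 = $263,360
First $94,000 at 32% = $30,080.00
Next $93,000 at 27.5% = $25,575.00
Remaining $76,360 at 24% = $18,326.40
Fee: $30,080.00 + $25,575.00 + $18,326.40 = $73,981.40
$73,981.40 exceeds the $46,200 cap, so the fee is capped at $46,200.00.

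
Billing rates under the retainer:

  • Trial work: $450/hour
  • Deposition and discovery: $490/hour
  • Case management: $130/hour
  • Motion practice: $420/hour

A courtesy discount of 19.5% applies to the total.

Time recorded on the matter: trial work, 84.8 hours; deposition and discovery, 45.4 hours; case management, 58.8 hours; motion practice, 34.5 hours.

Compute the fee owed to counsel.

Trial work: 84.8 × $450 = $38,160.00
Deposition and discovery: 45.4 × $490 = $22,246.00
Case management: 58.8 × $130 = $7,644.00
Motion practice: 34.5 × $420 = $14,490.00
Subtotal: $82,540.00
Less 19.5% discount: −$16,095.30
Total: $82,540.00 − $16,095.30 = $66,444.70

$66,444.70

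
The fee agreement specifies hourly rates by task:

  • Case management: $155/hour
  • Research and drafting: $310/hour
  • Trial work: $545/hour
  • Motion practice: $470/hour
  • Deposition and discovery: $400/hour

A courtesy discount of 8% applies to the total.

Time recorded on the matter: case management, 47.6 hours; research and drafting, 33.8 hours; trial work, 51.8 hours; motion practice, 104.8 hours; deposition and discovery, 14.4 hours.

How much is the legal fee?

$93,014.76

Case management: 47.6 × $155 = $7,378.00
Research and drafting: 33.8 × $310 = $10,478.00
Trial work: 51.8 × $545 = $28,231.00
Motion practice: 104.8 × $470 = $49,256.00
Deposition and discovery: 14.4 × $400 = $5,760.00
Subtotal: $101,103.00
Less 8% discount: −$8,088.24
Total: $101,103.00 − $8,088.24 = $93,014.76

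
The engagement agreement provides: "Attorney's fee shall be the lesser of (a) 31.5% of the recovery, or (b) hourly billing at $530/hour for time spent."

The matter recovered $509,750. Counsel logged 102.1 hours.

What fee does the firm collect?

$54,113.00

(a) 31.5% of $509,750 = $160,571.25
(b) 102.1 × $530 = $54,113.00
The lesser is (b): $54,113.00.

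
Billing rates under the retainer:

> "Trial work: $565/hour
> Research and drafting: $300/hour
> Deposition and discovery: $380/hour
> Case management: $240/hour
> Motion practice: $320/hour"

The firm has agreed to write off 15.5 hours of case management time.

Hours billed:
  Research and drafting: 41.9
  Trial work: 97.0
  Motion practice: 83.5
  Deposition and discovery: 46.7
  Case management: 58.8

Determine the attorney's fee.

$122,233.00

Trial work: 97.0 × $565 = $54,805.00
Research and drafting: 41.9 × $300 = $12,570.00
Deposition and discovery: 46.7 × $380 = $17,746.00
Case management: 58.8 × $240 = $14,112.00
Motion practice: 83.5 × $320 = $26,720.00
Subtotal: $125,953.00
Write-off: 15.5 × $240 = $3,720.00
Total: $125,953.00 − $3,720.00 = $122,233.00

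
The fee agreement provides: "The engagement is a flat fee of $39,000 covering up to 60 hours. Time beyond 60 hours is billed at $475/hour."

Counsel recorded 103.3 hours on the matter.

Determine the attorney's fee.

Flat fee: $39,000.00
Excess hours: 103.3 − 60 = 43.3
Overrun: 43.3 × $475 = $20,567.50
Total: $39,000.00 + $20,567.50 = $59,567.50

$59,567.50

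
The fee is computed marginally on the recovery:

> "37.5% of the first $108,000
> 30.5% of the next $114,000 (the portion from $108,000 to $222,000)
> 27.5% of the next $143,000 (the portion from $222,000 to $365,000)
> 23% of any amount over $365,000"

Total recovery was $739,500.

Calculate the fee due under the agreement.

$200,730.00

First $108,000 at 37.5% = $40,500.00
Next $114,000 at 30.5% = $34,770.00
Next $143,000 at 27.5% = $39,325.00
Remaining $374,500 at 23% = $86,135.00
Fee: $40,500.00 + $34,770.00 + $39,325.00 + $86,135.00 = $200,730.00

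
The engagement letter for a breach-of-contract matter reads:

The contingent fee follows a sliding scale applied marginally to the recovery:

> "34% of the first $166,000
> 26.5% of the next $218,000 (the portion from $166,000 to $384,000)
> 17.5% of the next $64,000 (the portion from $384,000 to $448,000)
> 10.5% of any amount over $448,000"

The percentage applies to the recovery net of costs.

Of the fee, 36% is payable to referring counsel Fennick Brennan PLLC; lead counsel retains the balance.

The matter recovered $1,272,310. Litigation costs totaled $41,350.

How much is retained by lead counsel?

Fee base (net of costs): $1,272,310 − $41,350 = $1,230,960
First $166,000 at 34% = $56,440.00
Next $218,000 at 26.5% = $57,770.00
Next $64,000 at 17.5% = $11,200.00
Remaining $782,960 at 10.5% = $82,210.80
Fee: $56,440.00 + $57,770.00 + $11,200.00 + $82,210.80 = $207,620.80
Referral share: 36% of $207,620.80 = $74,743.49; lead counsel retains $207,620.80 − $74,743.49 = $132,877.31.

$132,877.31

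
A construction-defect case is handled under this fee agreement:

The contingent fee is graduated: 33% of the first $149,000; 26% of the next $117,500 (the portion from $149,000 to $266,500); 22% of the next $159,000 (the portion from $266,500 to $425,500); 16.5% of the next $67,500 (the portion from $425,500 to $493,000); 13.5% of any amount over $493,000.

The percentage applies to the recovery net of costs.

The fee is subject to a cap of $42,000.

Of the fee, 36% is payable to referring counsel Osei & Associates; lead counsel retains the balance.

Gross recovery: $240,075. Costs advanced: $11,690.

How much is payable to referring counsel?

$15,120.00

Fee base (net of costs): $240,075 − $11,690 = $228,385
First $149,000 at 33% = $49,170.00
Remaining $79,385 at 26% = $20,640.10
Fee: $49,170.00 + $20,640.10 = $69,810.10
$69,810.10 exceeds the $42,000 cap, so the fee is capped at $42,000.00.
Referral share: 36% of $42,000.00 = $15,120.00; lead counsel retains $42,000.00 − $15,120.00 = $26,880.00.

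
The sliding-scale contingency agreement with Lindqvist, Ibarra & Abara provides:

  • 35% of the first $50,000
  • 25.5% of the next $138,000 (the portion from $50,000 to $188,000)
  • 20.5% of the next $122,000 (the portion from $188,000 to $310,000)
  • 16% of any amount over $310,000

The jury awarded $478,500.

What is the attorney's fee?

First $50,000 at 35% = $17,500.00
Next $138,000 at 25.5% = $35,190.00
Next $122,000 at 20.5% = $25,010.00
Remaining $168,500 at 16% = $26,960.00
Fee: $17,500.00 + $35,190.00 + $25,010.00 + $26,960.00 = $104,660.00

$104,660.00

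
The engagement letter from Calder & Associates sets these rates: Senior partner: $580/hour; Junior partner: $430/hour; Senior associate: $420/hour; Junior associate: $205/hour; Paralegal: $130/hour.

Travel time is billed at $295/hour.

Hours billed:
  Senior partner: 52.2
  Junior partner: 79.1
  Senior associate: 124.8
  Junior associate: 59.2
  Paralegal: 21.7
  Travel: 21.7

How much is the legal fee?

$138,063.50

Senior partner: 52.2 × $580 = $30,276.00
Junior partner: 79.1 × $430 = $34,013.00
Senior associate: 124.8 × $420 = $52,416.00
Junior associate: 59.2 × $205 = $12,136.00
Paralegal: 21.7 × $130 = $2,821.00
Subtotal: $30,276.00 + $34,013.00 + $52,416.00 + $12,136.00 + $2,821.00 = $131,662.00
Travel: 21.7 × $295 = $6,401.50
Total: $131,662.00 + $6,401.50 = $138,063.50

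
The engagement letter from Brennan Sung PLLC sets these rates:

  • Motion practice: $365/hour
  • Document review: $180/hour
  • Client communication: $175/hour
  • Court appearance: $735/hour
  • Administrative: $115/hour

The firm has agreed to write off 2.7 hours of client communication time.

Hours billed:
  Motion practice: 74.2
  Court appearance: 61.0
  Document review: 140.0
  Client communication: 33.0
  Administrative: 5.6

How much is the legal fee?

Motion practice: 74.2 × $365 = $27,083.00
Document review: 140.0 × $180 = $25,200.00
Client communication: 33.0 × $175 = $5,775.00
Court appearance: 61.0 × $735 = $44,835.00
Administrative: 5.6 × $115 = $644.00
Subtotal: $103,537.00
Write-off: 2.7 × $175 = $472.50
Total: $103,537.00 − $472.50 = $103,064.50

$103,064.50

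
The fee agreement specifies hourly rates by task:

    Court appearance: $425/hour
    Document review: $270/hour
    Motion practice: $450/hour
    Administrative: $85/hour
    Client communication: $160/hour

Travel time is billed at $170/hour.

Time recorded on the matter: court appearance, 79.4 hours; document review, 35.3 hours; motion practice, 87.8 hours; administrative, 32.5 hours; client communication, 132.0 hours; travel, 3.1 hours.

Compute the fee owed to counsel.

Court appearance: 79.4 × $425 = $33,745.00
Document review: 35.3 × $270 = $9,531.00
Motion practice: 87.8 × $450 = $39,510.00
Administrative: 32.5 × $85 = $2,762.50
Client communication: 132.0 × $160 = $21,120.00
Subtotal: $33,745.00 + $9,531.00 + $39,510.00 + $2,762.50 + $21,120.00 = $106,668.50
Travel: 3.1 × $170 = $527.00
Total: $106,668.50 + $527.00 = $107,195.50

$107,195.50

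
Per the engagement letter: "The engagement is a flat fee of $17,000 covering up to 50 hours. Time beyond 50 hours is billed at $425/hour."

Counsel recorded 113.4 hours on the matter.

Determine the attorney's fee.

Flat fee: $17,000.00
Excess hours: 113.4 − 50 = 63.4
Overrun: 63.4 × $425 = $26,945.00
Total: $17,000.00 + $26,945.00 = $43,945.00

$43,945.00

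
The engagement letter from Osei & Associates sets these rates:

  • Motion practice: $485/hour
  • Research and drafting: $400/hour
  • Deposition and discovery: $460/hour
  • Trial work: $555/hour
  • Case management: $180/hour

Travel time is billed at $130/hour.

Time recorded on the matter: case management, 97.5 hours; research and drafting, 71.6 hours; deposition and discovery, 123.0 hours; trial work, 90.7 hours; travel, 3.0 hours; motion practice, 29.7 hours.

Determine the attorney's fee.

Motion practice: 29.7 × $485 = $14,404.50
Research and drafting: 71.6 × $400 = $28,640.00
Deposition and discovery: 123.0 × $460 = $56,580.00
Trial work: 90.7 × $555 = $50,338.50
Case management: 97.5 × $180 = $17,550.00
Subtotal: $14,404.50 + $28,640.00 + $56,580.00 + $50,338.50 + $17,550.00 = $167,513.00
Travel: 3.0 × $130 = $390.00
Total: $167,513.00 + $390.00 = $167,903.00

$167,903.00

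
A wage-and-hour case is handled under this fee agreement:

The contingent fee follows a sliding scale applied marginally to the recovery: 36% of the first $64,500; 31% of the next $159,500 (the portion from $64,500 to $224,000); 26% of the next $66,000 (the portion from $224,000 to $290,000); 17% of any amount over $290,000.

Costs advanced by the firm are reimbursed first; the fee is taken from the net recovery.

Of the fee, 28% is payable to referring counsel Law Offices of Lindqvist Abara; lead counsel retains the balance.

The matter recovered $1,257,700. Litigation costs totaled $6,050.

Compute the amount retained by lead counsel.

$182,379.96

Fee base (net of costs): $1,257,700 − $6,050 = $1,251,650
First $64,500 at 36% = $23,220.00
Next $159,500 at 31% = $49,445.00
Next $66,000 at 26% = $17,160.00
Remaining $961,650 at 17% = $163,480.50
Fee: $23,220.00 + $49,445.00 + $17,160.00 + $163,480.50 = $253,305.50
Referral share: 28% of $253,305.50 = $70,925.54; lead counsel retains $253,305.50 − $70,925.54 = $182,379.96.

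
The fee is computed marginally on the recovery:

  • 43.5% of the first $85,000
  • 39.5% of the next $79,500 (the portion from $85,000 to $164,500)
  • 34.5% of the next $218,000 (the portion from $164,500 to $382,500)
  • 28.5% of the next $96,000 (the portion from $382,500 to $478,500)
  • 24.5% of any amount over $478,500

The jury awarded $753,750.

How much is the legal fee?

$238,383.75

First $85,000 at 43.5% = $36,975.00
Next $79,500 at 39.5% = $31,402.50
Next $218,000 at 34.5% = $75,210.00
Next $96,000 at 28.5% = $27,360.00
Remaining $275,250 at 24.5% = $67,436.25
Fee: $36,975.00 + $31,402.50 + $75,210.00 + $27,360.00 + $67,436.25 = $238,383.75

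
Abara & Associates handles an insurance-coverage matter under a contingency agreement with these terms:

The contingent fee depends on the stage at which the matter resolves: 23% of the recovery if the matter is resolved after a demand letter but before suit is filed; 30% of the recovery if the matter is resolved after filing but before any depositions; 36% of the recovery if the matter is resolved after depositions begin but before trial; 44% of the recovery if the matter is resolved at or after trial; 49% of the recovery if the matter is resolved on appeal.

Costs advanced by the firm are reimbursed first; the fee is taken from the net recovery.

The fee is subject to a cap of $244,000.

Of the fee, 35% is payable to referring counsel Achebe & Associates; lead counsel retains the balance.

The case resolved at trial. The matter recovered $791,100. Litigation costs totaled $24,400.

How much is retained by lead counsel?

$158,600.00

Fee base (net of costs): $791,100 − $24,400 = $766,700
The matter resolved at trial, so the 44% rate applies.
$766,700 × 44% = $337,348.00
$337,348.00 exceeds the $244,000 cap, so the fee is capped at $244,000.00.
Referral share: 35% of $244,000.00 = $85,400.00; lead counsel retains $244,000.00 − $85,400.00 = $158,600.00.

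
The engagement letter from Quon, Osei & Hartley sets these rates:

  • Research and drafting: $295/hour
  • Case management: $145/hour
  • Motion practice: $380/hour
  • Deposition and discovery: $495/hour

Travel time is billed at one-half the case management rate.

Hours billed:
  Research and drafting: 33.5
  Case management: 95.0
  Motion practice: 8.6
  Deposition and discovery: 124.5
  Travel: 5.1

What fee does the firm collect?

$88,922.75

Research and drafting: 33.5 × $295 = $9,882.50
Case management: 95.0 × $145 = $13,775.00
Motion practice: 8.6 × $380 = $3,268.00
Deposition and discovery: 124.5 × $495 = $61,627.50
Subtotal: $9,882.50 + $13,775.00 + $3,268.00 + $61,627.50 = $88,553.00
Travel: 5.1 × ($145 ÷ 2) = 5.1 × $72.50 = $369.75
Total: $88,553.00 + $369.75 = $88,922.75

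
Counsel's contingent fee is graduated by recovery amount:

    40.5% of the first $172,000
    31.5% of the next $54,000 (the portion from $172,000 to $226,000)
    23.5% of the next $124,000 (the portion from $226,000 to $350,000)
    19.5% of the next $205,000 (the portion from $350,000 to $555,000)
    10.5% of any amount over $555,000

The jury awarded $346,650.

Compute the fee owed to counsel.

$115,022.75

First $172,000 at 40.5% = $69,660.00
Next $54,000 at 31.5% = $17,010.00
Remaining $120,650 at 23.5% = $28,352.75
Fee: $69,660.00 + $17,010.00 + $28,352.75 = $115,022.75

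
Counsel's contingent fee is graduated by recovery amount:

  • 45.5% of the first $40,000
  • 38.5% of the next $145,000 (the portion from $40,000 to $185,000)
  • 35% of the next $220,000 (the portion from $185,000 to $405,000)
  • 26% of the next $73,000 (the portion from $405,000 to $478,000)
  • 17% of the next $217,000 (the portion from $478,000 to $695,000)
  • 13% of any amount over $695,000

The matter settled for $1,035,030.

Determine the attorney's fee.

First $40,000 at 45.5% = $18,200.00
Next $145,000 at 38.5% = $55,825.00
Next $220,000 at 35% = $77,000.00
Next $73,000 at 26% = $18,980.00
Next $217,000 at 17% = $36,890.00
Remaining $340,030 at 13% = $44,203.90
Fee: $18,200.00 + $55,825.00 + $77,000.00 + $18,980.00 + $36,890.00 + $44,203.90 = $251,098.90

$251,098.90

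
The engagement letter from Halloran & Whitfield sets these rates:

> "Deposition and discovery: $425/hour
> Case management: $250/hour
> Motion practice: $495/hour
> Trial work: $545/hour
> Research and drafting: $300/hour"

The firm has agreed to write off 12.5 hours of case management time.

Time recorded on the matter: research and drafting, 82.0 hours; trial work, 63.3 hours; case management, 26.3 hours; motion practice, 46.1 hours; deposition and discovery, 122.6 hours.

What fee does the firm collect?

Deposition and discovery: 122.6 × $425 = $52,105.00
Case management: 26.3 × $250 = $6,575.00
Motion practice: 46.1 × $495 = $22,819.50
Trial work: 63.3 × $545 = $34,498.50
Research and drafting: 82.0 × $300 = $24,600.00
Subtotal: $140,598.00
Write-off: 12.5 × $250 = $3,125.00
Total: $140,598.00 − $3,125.00 = $137,473.00

$137,473.00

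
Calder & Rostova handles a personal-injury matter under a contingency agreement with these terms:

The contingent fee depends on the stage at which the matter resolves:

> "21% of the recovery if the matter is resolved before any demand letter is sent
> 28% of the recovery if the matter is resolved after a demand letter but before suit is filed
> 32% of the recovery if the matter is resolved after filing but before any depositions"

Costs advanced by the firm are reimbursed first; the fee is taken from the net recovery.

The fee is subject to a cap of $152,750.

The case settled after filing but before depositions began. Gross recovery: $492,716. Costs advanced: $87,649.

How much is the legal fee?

$129,621.44

Fee base (net of costs): $492,716 − $87,649 = $405,067
The matter settled after filing but before depositions began, so the 32% rate applies.
$405,067 × 32% = $129,621.44
$129,621.44 is under the $152,750 cap.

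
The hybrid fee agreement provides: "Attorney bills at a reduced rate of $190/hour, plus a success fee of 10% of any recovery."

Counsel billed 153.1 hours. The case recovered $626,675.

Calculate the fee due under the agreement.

Hourly: 153.1 × $190 = $29,089.00
Success fee: 10% of $626,675 = $62,667.50
Total: $29,089.00 + $62,667.50 = $91,756.50

$91,756.50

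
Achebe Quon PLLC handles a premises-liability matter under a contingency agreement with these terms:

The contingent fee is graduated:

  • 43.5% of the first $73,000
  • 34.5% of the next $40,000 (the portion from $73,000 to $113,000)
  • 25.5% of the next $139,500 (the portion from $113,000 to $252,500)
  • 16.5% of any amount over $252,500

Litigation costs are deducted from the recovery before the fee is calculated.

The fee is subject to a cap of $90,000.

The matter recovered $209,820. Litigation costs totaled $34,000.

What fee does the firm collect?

Fee base (net of costs): $209,820 − $34,000 = $175,820
First $73,000 at 43.5% = $31,755.00
Next $40,000 at 34.5% = $13,800.00
Remaining $62,820 at 25.5% = $16,019.10
Fee: $31,755.00 + $13,800.00 + $16,019.10 = $61,574.10
$61,574.10 is under the $90,000 cap.

$61,574.10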